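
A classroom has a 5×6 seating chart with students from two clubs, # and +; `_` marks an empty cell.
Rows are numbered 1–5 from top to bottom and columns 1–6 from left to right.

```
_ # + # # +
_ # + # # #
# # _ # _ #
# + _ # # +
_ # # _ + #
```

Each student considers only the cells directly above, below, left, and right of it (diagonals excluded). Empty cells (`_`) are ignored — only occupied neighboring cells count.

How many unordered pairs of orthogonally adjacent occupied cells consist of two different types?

14

Scan each occupied cell's neighbors to the right and below so each pair is counted once.
From row 1: 4 unlike of 9 pairs (running 4/9).
From row 2: 2 unlike of 7 pairs (running 6/16).
From row 3: 2 unlike of 5 pairs (running 8/21).
From row 4: 5 unlike of 6 pairs (running 13/27).
From row 5: 1 unlike of 2 pairs (running 14/29).
Total adjacent occupied pairs: 29; unlike-type pairs: 14.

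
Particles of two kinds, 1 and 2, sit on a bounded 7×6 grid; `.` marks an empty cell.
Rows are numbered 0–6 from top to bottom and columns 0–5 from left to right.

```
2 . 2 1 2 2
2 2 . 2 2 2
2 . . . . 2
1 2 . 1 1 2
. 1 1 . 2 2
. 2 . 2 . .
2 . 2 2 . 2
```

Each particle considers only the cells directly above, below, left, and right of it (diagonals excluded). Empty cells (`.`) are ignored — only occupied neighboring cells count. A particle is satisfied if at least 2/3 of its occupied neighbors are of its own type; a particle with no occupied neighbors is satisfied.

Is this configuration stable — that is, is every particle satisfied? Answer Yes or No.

No

Row 0: (0,0)2 1/1 ok · (0,2)2 0/1 unhappy · (0,3)1 0/3 unhappy · (0,4)2 2/3 ok · (0,5)2 2/2 ok
Row 1: (1,0)2 3/3 ok · (1,1)2 1/1 ok · (1,3)2 1/2 unhappy · (1,4)2 3/3 ok · (1,5)2 3/3 ok
Row 2: (2,0)2 1/2 unhappy · (2,5)2 2/2 ok
Row 3: (3,0)1 0/2 unhappy · (3,1)2 0/2 unhappy · (3,3)1 1/1 ok · (3,4)1 1/3 unhappy · (3,5)2 2/3 ok
Row 4: (4,1)1 1/3 unhappy · (4,2)1 1/1 ok · (4,4)2 1/2 unhappy · (4,5)2 2/2 ok
Row 5: (5,1)2 0/1 unhappy · (5,3)2 1/1 ok
Row 6: (6,0)2 0/0 ok · (6,2)2 1/1 ok · (6,3)2 2/2 ok · (6,5)2 0/0 ok
For instance (0,2) has only 0/1 same-type neighbors, below 2/3.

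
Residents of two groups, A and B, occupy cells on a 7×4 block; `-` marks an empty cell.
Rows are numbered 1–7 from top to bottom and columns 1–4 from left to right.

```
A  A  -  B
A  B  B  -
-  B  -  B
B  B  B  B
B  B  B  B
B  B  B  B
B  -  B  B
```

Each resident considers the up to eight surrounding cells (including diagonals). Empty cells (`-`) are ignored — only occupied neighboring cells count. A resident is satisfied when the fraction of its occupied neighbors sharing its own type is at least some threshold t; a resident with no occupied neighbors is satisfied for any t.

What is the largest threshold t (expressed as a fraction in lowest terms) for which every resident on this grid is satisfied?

(1,1)A 2/3
(1,2)A 2/4
(1,4)B 1/1
(2,1)A 2/4
(2,2)B 2/5
(2,3)B 4/5
(3,2)B 5/6
(3,4)B 3/3
(4,1)B 4/4
(4,2)B 6/6
(4,3)B 7/7
(4,4)B 4/4
(5,1)B 5/5
(5,2)B 8/8
(5,3)B 8/8
(5,4)B 5/5
(6,1)B 4/4
(6,2)B 7/7
(6,3)B 7/7
(6,4)B 5/5
(7,1)B 2/2
(7,3)B 4/4
(7,4)B 3/3
The smallest same-type fraction is 2/5 at (2,2), which reduces to 2/5. Any threshold above that leaves this resident unsatisfied.

2/5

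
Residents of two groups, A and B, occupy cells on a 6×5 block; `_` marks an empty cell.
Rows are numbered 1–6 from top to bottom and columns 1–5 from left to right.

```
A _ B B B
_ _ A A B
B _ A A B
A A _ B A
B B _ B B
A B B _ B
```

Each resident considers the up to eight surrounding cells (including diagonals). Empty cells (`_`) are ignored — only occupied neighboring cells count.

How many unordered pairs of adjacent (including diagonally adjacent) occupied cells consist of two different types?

24

Scan each occupied cell's neighbors to the right and below (and the two forward diagonals) so each pair is counted once.
From row 1: 5 unlike of 9 pairs (running 5/9).
From row 2: 3 unlike of 9 pairs (running 8/18).
From row 3: 6 unlike of 10 pairs (running 14/28).
From row 4: 7 unlike of 10 pairs (running 21/38).
From row 5: 2 unlike of 10 pairs (running 23/48).
From row 6: 1 unlike of 2 pairs (running 24/50).
Total adjacent occupied pairs: 50; unlike-type pairs: 24.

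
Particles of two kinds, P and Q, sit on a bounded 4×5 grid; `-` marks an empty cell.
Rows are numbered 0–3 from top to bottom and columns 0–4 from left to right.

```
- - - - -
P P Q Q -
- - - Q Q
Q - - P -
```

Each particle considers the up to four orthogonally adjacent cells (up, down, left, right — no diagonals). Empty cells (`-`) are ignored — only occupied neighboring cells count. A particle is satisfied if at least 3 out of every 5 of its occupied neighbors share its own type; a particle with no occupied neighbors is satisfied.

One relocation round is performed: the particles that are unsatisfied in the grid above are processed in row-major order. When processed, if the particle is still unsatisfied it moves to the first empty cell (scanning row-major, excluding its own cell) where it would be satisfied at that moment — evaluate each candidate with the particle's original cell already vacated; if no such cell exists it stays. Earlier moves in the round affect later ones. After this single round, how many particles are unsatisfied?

Initially unsatisfied (in order): (1,1), (1,2), (3,3).
  (1,1) → (0,0).
  (1,2): now satisfied by earlier moves; stays.
  (3,3) → (0,1).
Resulting grid:
P P - - -
P - Q Q -
- - - Q Q
Q - - - -
All satisfied now.

0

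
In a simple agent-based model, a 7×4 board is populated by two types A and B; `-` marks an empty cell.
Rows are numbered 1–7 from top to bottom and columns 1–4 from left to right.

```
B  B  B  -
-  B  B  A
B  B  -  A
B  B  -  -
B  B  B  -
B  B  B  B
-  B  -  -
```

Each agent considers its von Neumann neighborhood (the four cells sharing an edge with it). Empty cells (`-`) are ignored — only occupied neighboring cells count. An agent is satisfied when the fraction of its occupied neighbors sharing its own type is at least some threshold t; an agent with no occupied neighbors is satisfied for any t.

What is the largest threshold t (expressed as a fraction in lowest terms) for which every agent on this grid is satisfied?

(1,1)B 1/1
(1,2)B 3/3
(1,3)B 2/2
(2,2)B 3/3
(2,3)B 2/3
(2,4)A 1/2
(3,1)B 2/2
(3,2)B 3/3
(3,4)A 1/1
(4,1)B 3/3
(4,2)B 3/3
(5,1)B 3/3
(5,2)B 4/4
(5,3)B 2/2
(6,1)B 2/2
(6,2)B 4/4
(6,3)B 3/3
(6,4)B 1/1
(7,2)B 1/1
The smallest same-type fraction is 1/2 at (2,4), which reduces to 1/2. Any threshold above that leaves this agent unsatisfied.

1/2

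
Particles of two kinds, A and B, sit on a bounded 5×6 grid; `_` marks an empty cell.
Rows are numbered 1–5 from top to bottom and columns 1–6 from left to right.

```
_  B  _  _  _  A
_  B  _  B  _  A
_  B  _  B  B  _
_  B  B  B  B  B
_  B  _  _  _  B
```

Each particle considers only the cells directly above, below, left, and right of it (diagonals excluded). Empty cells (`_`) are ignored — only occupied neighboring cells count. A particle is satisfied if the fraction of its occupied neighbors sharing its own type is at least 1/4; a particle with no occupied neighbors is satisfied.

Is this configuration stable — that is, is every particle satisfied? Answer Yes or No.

Row 1: (1,2)B 1/1 satisfied · (1,6)A 1/1 satisfied
Row 2: (2,2)B 2/2 satisfied · (2,4)B 1/1 satisfied · (2,6)A 1/1 satisfied
Row 3: (3,2)B 2/2 satisfied · (3,4)B 3/3 satisfied · (3,5)B 2/2 satisfied
Row 4: (4,2)B 3/3 satisfied · (4,3)B 2/2 satisfied · (4,4)B 3/3 satisfied · (4,5)B 3/3 satisfied · (4,6)B 2/2 satisfied
Row 5: (5,2)B 1/1 satisfied · (5,6)B 1/1 satisfied
All meet the threshold, so the configuration is stable.

Yes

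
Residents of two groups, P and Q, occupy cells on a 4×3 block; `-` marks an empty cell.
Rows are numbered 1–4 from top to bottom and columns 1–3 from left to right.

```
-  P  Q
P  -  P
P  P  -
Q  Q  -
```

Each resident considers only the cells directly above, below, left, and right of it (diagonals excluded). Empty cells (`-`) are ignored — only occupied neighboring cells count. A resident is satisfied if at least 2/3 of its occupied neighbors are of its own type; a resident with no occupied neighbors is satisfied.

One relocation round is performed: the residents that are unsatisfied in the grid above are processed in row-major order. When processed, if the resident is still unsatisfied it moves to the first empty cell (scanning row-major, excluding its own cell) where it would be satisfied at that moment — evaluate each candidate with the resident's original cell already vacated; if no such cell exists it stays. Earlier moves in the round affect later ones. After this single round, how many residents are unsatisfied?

Initially unsatisfied (in order): (1,2), (1,3), (2,3), (3,2), (4,1), (4,2).
  (1,2) → (1,1).
  (1,3) → (4,3).
  (2,3): now satisfied by earlier moves; stays.
  (3,2) → (1,2).
  (4,1): no empty cell satisfies it; stays.
  (4,2): now satisfied by earlier moves; stays.
Resulting grid:
P P -
P - P
P - -
Q Q Q
Unsatisfied now: (3,1), (4,1).

2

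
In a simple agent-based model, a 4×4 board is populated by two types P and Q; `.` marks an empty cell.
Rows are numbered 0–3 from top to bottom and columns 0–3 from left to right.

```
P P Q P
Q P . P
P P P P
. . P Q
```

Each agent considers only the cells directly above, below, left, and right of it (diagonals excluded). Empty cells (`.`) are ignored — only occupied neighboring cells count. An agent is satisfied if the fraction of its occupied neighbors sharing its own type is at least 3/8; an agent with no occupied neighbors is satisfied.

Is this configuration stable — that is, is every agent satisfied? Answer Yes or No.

No

(0,0)P 1/2 ✓
(0,1)P 2/3 ✓
(0,2)Q 0/2 ✗
(0,3)P 1/2 ✓
(1,0)Q 0/3 ✗
(1,1)P 2/3 ✓
(1,3)P 2/2 ✓
(2,0)P 1/2 ✓
(2,1)P 3/3 ✓
(2,2)P 3/3 ✓
(2,3)P 2/3 ✓
(3,2)P 1/2 ✓
(3,3)Q 0/2 ✗
For instance (0,2) has only 0/2 same-type neighbors, below 3/8.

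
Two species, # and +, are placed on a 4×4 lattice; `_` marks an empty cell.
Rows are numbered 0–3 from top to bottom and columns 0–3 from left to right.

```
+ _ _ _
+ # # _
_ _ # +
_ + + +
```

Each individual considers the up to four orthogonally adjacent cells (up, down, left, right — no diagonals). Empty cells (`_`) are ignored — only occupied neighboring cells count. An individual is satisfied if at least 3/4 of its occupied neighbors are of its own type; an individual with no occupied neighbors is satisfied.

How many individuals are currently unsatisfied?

5

(0,0)+ 1/1 satisfied
(1,0)+ 1/2 not
(1,1)# 1/2 not
(1,2)# 2/2 satisfied
(2,2)# 1/3 not
(2,3)+ 1/2 not
(3,1)+ 1/1 satisfied
(3,2)+ 2/3 not
(3,3)+ 2/2 satisfied
Unsatisfied: (1,0), (1,1), (2,2), (2,3), (3,2) — 5 in total.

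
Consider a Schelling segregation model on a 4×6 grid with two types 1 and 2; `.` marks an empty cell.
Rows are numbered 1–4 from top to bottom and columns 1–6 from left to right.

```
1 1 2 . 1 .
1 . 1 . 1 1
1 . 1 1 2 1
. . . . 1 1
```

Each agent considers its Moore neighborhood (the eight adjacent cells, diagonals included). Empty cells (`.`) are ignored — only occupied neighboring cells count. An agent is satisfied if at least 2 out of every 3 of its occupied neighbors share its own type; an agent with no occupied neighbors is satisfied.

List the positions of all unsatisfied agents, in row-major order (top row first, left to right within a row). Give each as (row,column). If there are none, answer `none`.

Row 1: (1,1)1 2/2 ✓ · (1,2)1 3/4 ✓ · (1,3)2 0/2 ✗ · (1,5)1 2/2 ✓
Row 2: (2,1)1 3/3 ✓ · (2,3)1 3/4 ✓ · (2,5)1 4/5 ✓ · (2,6)1 3/4 ✓
Row 3: (3,1)1 1/1 ✓ · (3,3)1 2/2 ✓ · (3,4)1 4/5 ✓ · (3,5)2 0/6 ✗ · (3,6)1 4/5 ✓
Row 4: (4,5)1 3/4 ✓ · (4,6)1 2/3 ✓

(1,3), (3,5)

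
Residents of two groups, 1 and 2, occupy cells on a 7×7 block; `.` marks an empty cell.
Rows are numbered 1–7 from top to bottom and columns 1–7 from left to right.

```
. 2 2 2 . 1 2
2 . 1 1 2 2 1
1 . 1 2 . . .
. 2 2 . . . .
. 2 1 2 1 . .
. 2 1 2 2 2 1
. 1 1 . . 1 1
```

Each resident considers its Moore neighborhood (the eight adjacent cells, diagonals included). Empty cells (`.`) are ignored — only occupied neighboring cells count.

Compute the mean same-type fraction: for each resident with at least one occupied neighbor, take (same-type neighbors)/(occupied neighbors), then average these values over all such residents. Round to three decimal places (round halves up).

(1,2)2 2/3
(1,3)2 2/4
(1,4)2 2/4
(1,6)1 1/4
(1,7)2 1/3
(2,1)2 1/2
(2,3)1 2/6
(2,4)1 2/6
(2,5)2 3/5
(2,6)2 2/4
(2,7)1 1/3
(3,1)1 0/2
(3,3)1 2/5
(3,4)2 2/5
(4,2)2 2/5
(4,3)2 4/6
(5,2)2 3/5
(5,3)1 1/7
(5,4)2 3/6
(5,5)1 0/4
(6,2)2 1/5
(6,3)1 3/7
(6,4)2 2/6
(6,5)2 3/5
(6,6)2 1/5
(6,7)1 2/3
(7,2)1 2/3
(7,3)1 2/4
(7,6)1 2/4
(7,7)1 2/3
Sum over 30 residents: 2/3 + 2/4 + 2/4 + 1/4 + 1/3 + 1/2 + 2/6 + 2/6 + 3/5 + 2/4 + 1/3 + 0/2 + 2/5 + 2/5 + 2/5 + 4/6 + 3/5 + 1/7 + 3/6 + 0/4 + 1/5 + 3/7 + 2/6 + 3/5 + 1/5 + 2/3 + 2/3 + 2/4 + 2/4 + 2/3 = 1781/140; mean = 1781/140 ÷ 30 = 1781/4200 = 0.424047… → 0.424.

0.424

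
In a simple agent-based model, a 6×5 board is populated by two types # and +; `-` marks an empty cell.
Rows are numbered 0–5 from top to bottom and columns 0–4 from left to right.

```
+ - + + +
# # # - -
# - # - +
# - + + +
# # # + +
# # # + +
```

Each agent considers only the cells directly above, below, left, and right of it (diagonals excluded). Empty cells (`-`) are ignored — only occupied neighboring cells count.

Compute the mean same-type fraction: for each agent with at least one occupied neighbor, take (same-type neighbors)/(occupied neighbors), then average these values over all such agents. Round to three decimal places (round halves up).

(0,0)+ 0/1
(0,2)+ 1/2
(0,3)+ 2/2
(0,4)+ 1/1
(1,0)# 2/3
(1,1)# 2/2
(1,2)# 2/3
(2,0)# 2/2
(2,2)# 1/2
(2,4)+ 1/1
(3,0)# 2/2
(3,2)+ 1/3
(3,3)+ 3/3
(3,4)+ 3/3
(4,0)# 3/3
(4,1)# 3/3
(4,2)# 2/4
(4,3)+ 3/4
(4,4)+ 3/3
(5,0)# 2/2
(5,1)# 3/3
(5,2)# 2/3
(5,3)+ 2/3
(5,4)+ 2/2
Sum over 24 agents: 0/1 + 1/2 + 2/2 + 1/1 + 2/3 + 2/2 + 2/3 + 2/2 + 1/2 + 1/1 + 2/2 + 1/3 + 3/3 + 3/3 + 3/3 + 3/3 + 2/4 + 3/4 + 3/3 + 2/2 + 3/3 + 2/3 + 2/3 + 2/2 = 77/4; mean = 77/4 ÷ 24 = 77/96 = 0.802083… → 0.802.

0.802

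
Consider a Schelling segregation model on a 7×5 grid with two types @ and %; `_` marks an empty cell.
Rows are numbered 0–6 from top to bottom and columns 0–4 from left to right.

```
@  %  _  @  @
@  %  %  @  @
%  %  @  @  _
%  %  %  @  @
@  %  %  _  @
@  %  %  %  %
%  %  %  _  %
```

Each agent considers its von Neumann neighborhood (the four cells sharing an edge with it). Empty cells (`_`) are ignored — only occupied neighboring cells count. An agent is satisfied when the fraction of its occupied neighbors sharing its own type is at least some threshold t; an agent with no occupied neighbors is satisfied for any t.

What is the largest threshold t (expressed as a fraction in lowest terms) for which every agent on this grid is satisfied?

(0,0)@ 1/2
(0,1)% 1/2
(0,3)@ 2/2
(0,4)@ 2/2
(1,0)@ 1/3
(1,1)% 3/4
(1,2)% 1/3
(1,3)@ 3/4
(1,4)@ 2/2
(2,0)% 2/3
(2,1)% 3/4
(2,2)@ 1/4
(2,3)@ 3/3
(3,0)% 2/3
(3,1)% 4/4
(3,2)% 2/4
(3,3)@ 2/3
(3,4)@ 2/2
(4,0)@ 1/3
(4,1)% 3/4
(4,2)% 3/3
(4,4)@ 1/2
(5,0)@ 1/3
(5,1)% 3/4
(5,2)% 4/4
(5,3)% 2/2
(5,4)% 2/3
(6,0)% 1/2
(6,1)% 3/3
(6,2)% 2/2
(6,4)% 1/1
The smallest same-type fraction is 1/4 at (2,2), which reduces to 1/4. Any threshold above that leaves this agent unsatisfied.

1/4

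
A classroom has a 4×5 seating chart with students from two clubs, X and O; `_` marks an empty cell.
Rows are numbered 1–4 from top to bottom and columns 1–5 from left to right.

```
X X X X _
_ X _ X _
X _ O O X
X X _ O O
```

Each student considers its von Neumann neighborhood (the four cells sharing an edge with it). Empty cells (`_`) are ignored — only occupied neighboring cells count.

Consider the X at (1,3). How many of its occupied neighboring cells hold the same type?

Occupied neighbors of (1,3): (1,2)=X, (1,4)=X.
Same type (X): 2 of 2.

2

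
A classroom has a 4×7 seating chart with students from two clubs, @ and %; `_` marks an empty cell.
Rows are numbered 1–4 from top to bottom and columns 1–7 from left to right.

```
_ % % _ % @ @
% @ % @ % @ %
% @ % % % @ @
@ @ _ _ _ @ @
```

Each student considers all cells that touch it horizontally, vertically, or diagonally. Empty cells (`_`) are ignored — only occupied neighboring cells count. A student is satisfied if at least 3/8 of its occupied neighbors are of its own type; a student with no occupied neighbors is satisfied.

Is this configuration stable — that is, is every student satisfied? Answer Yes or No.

No

(1,2)% 3/4 ✓
(1,3)% 2/4 ✓
(1,5)% 1/4 ✗
(1,6)@ 2/5 ✓
(1,7)@ 2/3 ✓
(2,1)% 2/4 ✓
(2,2)@ 1/7 ✗
(2,3)% 4/7 ✓
(2,4)@ 0/7 ✗
(2,5)% 3/7 ✓
(2,6)@ 4/8 ✓
(2,7)% 0/5 ✗
(3,1)% 1/5 ✗
(3,2)@ 3/7 ✓
(3,3)% 2/6 ✗
(3,4)% 4/5 ✓
(3,5)% 2/6 ✗
(3,6)@ 4/7 ✓
(3,7)@ 4/5 ✓
(4,1)@ 2/3 ✓
(4,2)@ 2/4 ✓
(4,6)@ 3/4 ✓
(4,7)@ 3/3 ✓
For instance (1,5) has only 1/4 same-type neighbors, below 3/8.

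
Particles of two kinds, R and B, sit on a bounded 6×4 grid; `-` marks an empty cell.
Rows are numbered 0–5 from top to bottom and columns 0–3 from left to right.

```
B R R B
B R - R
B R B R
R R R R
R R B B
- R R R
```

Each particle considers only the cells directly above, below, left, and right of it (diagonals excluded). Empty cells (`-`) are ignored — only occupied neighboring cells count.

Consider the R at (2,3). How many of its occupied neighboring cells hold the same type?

2

Occupied neighbors of (2,3): (1,3)=R, (3,3)=R, (2,2)=B.
Same type (R): 2 of 3.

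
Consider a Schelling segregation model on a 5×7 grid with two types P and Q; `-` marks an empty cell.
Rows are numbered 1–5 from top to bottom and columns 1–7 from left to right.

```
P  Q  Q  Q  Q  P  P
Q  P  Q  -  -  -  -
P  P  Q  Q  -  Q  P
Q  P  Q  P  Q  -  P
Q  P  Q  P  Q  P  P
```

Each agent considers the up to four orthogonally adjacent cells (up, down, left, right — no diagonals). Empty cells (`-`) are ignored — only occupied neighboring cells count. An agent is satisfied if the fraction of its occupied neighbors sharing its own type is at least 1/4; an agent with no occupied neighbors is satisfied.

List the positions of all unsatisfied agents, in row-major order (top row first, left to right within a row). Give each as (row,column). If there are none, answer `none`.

(1,1), (2,1), (3,6)

Row 1: (1,1)P 0/2 unhappy · (1,2)Q 1/3 ok · (1,3)Q 3/3 ok · (1,4)Q 2/2 ok · (1,5)Q 1/2 ok · (1,6)P 1/2 ok · (1,7)P 1/1 ok
Row 2: (2,1)Q 0/3 unhappy · (2,2)P 1/4 ok · (2,3)Q 2/3 ok
Row 3: (3,1)P 1/3 ok · (3,2)P 3/4 ok · (3,3)Q 3/4 ok · (3,4)Q 1/2 ok · (3,6)Q 0/1 unhappy · (3,7)P 1/2 ok
Row 4: (4,1)Q 1/3 ok · (4,2)P 2/4 ok · (4,3)Q 2/4 ok · (4,4)P 1/4 ok · (4,5)Q 1/2 ok · (4,7)P 2/2 ok
Row 5: (5,1)Q 1/2 ok · (5,2)P 1/3 ok · (5,3)Q 1/3 ok · (5,4)P 1/3 ok · (5,5)Q 1/3 ok · (5,6)P 1/2 ok · (5,7)P 2/2 ok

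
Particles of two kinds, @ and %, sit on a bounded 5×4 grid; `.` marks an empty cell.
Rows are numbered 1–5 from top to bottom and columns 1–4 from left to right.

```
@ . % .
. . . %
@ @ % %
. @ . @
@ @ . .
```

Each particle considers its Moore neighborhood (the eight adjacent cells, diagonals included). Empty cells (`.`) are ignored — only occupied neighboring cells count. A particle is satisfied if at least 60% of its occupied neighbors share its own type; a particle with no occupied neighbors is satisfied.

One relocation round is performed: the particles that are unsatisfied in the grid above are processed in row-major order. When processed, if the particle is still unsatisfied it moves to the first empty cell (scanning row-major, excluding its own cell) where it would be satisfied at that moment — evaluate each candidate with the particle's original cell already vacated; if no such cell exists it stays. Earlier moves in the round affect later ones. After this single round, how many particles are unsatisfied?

0

Initially unsatisfied (in order): (3,3), (4,4).
  (3,3) → (1,4).
  (4,4) → (2,1).
Resulting grid:
@ . % %
@ . . %
@ @ . %
. @ . .
@ @ . .
All satisfied now.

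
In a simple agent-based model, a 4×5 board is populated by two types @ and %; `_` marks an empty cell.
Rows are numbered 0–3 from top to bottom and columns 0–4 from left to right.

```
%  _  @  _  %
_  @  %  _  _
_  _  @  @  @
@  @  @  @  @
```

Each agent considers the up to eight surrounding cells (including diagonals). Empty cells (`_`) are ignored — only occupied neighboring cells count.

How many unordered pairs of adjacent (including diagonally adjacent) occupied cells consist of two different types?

Scan each occupied cell's neighbors to the right and below (and the two forward diagonals) so each pair is counted once.
From row 0: 2 unlike of 3 pairs (running 2/3).
From row 1: 3 unlike of 4 pairs (running 5/7).
From row 2: 0 unlike of 10 pairs (running 5/17).
From row 3: 0 unlike of 4 pairs (running 5/21).
Total adjacent occupied pairs: 21; unlike-type pairs: 5.

5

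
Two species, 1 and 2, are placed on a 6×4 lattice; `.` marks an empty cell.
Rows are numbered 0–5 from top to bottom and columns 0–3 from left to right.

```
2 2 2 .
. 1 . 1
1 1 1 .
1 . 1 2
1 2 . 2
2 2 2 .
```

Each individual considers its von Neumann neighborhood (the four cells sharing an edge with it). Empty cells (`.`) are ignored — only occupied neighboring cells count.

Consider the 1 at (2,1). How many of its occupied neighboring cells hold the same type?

3

Occupied neighbors of (2,1): (1,1)=1, (2,0)=1, (2,2)=1.
Same type (1): 3 of 3.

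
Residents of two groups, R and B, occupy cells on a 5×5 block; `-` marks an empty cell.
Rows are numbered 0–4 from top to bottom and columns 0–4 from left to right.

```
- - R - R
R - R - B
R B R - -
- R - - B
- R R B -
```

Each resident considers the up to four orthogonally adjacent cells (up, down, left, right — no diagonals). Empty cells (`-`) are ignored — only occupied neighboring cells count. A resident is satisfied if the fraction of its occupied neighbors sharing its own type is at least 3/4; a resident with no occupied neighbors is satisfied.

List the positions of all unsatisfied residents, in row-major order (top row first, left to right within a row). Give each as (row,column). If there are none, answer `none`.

(0,4), (1,4), (2,0), (2,1), (2,2), (3,1), (4,2), (4,3)

(0,2)R 1/1 satisfied
(0,4)R 0/1 not
(1,0)R 1/1 satisfied
(1,2)R 2/2 satisfied
(1,4)B 0/1 not
(2,0)R 1/2 not
(2,1)B 0/3 not
(2,2)R 1/2 not
(3,1)R 1/2 not
(3,4)B 0/0 satisfied
(4,1)R 2/2 satisfied
(4,2)R 1/2 not
(4,3)B 0/1 not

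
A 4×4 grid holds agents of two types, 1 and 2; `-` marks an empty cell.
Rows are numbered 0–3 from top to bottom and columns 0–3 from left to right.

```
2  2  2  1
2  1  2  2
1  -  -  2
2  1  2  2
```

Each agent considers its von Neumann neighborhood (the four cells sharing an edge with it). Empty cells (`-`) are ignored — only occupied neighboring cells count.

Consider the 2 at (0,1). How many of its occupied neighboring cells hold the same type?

Occupied neighbors of (0,1): (1,1)=1, (0,0)=2, (0,2)=2.
Same type (2): 2 of 3.

2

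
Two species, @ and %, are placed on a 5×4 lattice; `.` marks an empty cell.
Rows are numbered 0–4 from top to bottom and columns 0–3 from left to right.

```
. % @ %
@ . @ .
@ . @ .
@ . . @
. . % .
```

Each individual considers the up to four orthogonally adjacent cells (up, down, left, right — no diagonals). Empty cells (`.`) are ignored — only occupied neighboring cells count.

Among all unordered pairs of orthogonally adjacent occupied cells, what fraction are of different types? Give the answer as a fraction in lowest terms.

Scan each occupied cell's neighbors to the right and below so each pair is counted once.
Row 0: %(0,1)–@(0,2)≠ @(0,2)–%(0,3)≠ @(0,2)–@(1,2)=  → 2/3 unlike.
Row 1: @(1,0)–@(2,0)= @(1,2)–@(2,2)=  → 0/2 unlike.
Row 2: @(2,0)–@(3,0)=  → 0/1 unlike.
Total adjacent occupied pairs: 6; unlike-type pairs: 2.
2/6 reduces to 1/3.

1/3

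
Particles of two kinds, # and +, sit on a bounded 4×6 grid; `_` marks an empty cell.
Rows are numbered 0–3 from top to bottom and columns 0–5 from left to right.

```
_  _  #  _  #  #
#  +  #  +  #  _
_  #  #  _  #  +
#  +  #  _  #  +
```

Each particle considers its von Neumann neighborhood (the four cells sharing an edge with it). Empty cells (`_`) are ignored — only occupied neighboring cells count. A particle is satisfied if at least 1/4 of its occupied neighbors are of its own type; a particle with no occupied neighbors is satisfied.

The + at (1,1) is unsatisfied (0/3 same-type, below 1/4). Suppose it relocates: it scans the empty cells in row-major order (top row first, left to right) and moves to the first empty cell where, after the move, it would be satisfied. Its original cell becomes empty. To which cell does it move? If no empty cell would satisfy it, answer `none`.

Vacating (1,1). Empty cells in order:
  (0,0): 0/1 same-type → still unsatisfied.
  (0,1): 0/1 same-type → still unsatisfied.
  (0,3): 1/3 same-type → satisfied — stop here.

(0,3)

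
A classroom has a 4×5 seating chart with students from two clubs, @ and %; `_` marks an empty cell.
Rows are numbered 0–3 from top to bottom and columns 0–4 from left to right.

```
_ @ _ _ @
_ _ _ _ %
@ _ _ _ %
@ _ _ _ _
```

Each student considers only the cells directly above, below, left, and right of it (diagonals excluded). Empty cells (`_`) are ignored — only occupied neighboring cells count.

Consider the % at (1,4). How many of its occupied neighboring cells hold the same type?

Occupied neighbors of (1,4): (0,4)=@, (2,4)=%.
Same type (%): 1 of 2.

1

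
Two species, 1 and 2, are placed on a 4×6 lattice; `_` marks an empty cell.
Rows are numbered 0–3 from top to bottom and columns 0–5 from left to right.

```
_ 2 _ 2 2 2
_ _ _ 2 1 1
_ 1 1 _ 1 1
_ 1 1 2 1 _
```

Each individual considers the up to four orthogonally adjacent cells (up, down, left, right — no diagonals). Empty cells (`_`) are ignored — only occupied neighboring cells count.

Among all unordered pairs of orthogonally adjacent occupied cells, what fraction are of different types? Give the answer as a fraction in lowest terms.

Scan each occupied cell's neighbors to the right and below so each pair is counted once.
From row 0: 2 unlike of 5 pairs (running 2/5).
From row 1: 1 unlike of 4 pairs (running 3/9).
From row 2: 0 unlike of 5 pairs (running 3/14).
From row 3: 2 unlike of 3 pairs (running 5/17).
Total adjacent occupied pairs: 17; unlike-type pairs: 5.
5/17 is already in lowest terms.

5/17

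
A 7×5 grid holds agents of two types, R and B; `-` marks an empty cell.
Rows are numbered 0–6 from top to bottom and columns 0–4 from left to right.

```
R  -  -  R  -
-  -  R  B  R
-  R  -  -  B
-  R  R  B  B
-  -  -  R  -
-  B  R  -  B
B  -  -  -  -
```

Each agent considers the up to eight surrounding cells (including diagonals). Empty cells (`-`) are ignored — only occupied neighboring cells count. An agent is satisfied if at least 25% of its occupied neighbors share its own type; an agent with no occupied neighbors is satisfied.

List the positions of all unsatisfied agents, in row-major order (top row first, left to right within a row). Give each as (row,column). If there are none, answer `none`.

(5,4)

(0,0)R 0/0 ✓
(0,3)R 2/3 ✓
(1,2)R 2/3 ✓
(1,3)B 1/4 ✓
(1,4)R 1/3 ✓
(2,1)R 3/3 ✓
(2,4)B 3/4 ✓
(3,1)R 2/2 ✓
(3,2)R 3/4 ✓
(3,3)B 2/4 ✓
(3,4)B 2/3 ✓
(4,3)R 2/5 ✓
(5,1)B 1/2 ✓
(5,2)R 1/2 ✓
(5,4)B 0/1 ✗
(6,0)B 1/1 ✓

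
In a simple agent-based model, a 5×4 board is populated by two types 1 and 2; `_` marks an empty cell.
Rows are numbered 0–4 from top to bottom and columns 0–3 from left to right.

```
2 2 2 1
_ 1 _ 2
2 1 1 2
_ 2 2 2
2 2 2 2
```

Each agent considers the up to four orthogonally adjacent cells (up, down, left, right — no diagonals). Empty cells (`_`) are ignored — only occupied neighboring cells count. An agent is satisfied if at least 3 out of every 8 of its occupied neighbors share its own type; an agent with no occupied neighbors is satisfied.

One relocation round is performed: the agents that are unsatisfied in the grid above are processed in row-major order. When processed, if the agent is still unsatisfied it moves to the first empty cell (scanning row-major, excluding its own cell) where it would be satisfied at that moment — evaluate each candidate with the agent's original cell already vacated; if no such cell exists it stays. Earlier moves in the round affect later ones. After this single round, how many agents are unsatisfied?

Initially unsatisfied (in order): (0,3), (2,0), (2,2).
  (0,3) → (1,2).
  (2,0) → (0,3).
  (2,2): now satisfied by earlier moves; stays.
Resulting grid:
2 2 2 2
_ 1 1 2
_ 1 1 2
_ 2 2 2
2 2 2 2
All satisfied now.

0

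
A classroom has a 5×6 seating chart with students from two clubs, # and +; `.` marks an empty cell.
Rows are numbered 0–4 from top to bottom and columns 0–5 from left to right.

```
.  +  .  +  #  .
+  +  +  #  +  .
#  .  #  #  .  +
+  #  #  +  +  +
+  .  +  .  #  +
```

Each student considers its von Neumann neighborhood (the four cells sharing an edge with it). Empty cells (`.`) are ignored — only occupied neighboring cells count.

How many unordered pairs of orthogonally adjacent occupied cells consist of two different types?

14

Scan each occupied cell's neighbors to the right and below so each pair is counted once.
From row 0: 3 unlike of 4 pairs (running 3/4).
From row 1: 4 unlike of 7 pairs (running 7/11).
From row 2: 2 unlike of 5 pairs (running 9/16).
From row 3: 4 unlike of 9 pairs (running 13/25).
From row 4: 1 unlike of 1 pairs (running 14/26).
Total adjacent occupied pairs: 26; unlike-type pairs: 14.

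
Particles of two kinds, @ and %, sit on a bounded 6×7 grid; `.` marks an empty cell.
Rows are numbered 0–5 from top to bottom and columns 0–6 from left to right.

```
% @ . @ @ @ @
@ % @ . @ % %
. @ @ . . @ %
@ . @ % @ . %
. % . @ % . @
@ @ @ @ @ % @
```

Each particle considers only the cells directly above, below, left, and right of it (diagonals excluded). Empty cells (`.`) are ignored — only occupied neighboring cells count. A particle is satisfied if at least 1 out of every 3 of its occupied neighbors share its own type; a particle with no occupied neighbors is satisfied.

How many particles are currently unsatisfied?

(0,0)% 0/2 not
(0,1)@ 0/2 not
(0,3)@ 1/1 satisfied
(0,4)@ 3/3 satisfied
(0,5)@ 2/3 satisfied
(0,6)@ 1/2 satisfied
(1,0)@ 0/2 not
(1,1)% 0/4 not
(1,2)@ 1/2 satisfied
(1,4)@ 1/2 satisfied
(1,5)% 1/4 not
(1,6)% 2/3 satisfied
(2,1)@ 1/2 satisfied
(2,2)@ 3/3 satisfied
(2,5)@ 0/2 not
(2,6)% 2/3 satisfied
(3,0)@ 0/0 satisfied
(3,2)@ 1/2 satisfied
(3,3)% 0/3 not
(3,4)@ 0/2 not
(3,6)% 1/2 satisfied
(4,1)% 0/1 not
(4,3)@ 1/3 satisfied
(4,4)% 0/3 not
(4,6)@ 1/2 satisfied
(5,0)@ 1/1 satisfied
(5,1)@ 2/3 satisfied
(5,2)@ 2/2 satisfied
(5,3)@ 3/3 satisfied
(5,4)@ 1/3 satisfied
(5,5)% 0/2 not
(5,6)@ 1/2 satisfied
Unsatisfied: (0,0), (0,1), (1,0), (1,1), (1,5), (2,5), (3,3), (3,4), (4,1), (4,4), (5,5) — 11 in total.

11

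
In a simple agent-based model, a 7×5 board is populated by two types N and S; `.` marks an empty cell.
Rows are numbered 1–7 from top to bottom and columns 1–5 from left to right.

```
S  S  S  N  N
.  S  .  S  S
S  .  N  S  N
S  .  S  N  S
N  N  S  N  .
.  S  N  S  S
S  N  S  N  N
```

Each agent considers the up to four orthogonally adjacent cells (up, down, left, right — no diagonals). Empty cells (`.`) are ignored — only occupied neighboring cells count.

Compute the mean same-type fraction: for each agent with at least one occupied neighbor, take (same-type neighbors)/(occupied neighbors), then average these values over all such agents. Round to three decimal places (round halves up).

0.368

(1,1)S 1/1
(1,2)S 3/3
(1,3)S 1/2
(1,4)N 1/3
(1,5)N 1/2
(2,2)S 1/1
(2,4)S 2/3
(2,5)S 1/3
(3,1)S 1/1
(3,3)N 0/2
(3,4)S 1/4
(3,5)N 0/3
(4,1)S 1/2
(4,3)S 1/3
(4,4)N 1/4
(4,5)S 0/2
(5,1)N 1/2
(5,2)N 1/3
(5,3)S 1/4
(5,4)N 1/3
(6,2)S 0/3
(6,3)N 0/4
(6,4)S 1/4
(6,5)S 1/2
(7,1)S 0/1
(7,2)N 0/3
(7,3)S 0/3
(7,4)N 1/3
(7,5)N 1/2
Sum over 29 agents: 1/1 + 3/3 + 1/2 + 1/3 + 1/2 + 1/1 + 2/3 + 1/3 + 1/1 + 0/2 + 1/4 + 0/3 + 1/2 + 1/3 + 1/4 + 0/2 + 1/2 + 1/3 + 1/4 + 1/3 + 0/3 + 0/4 + 1/4 + 1/2 + 0/1 + 0/3 + 0/3 + 1/3 + 1/2 = 32/3; mean = 32/3 ÷ 29 = 32/87 = 0.367816… → 0.368.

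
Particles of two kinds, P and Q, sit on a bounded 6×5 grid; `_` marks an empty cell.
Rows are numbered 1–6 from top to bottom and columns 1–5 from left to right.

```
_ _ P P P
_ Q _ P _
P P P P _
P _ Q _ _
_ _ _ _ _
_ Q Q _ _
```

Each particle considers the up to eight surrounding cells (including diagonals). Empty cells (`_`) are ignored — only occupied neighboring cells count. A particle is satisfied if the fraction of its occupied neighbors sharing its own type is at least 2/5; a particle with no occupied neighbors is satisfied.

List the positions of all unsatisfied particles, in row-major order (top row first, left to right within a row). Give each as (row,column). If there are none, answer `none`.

Row 1: (1,3)P 2/3 ok · (1,4)P 3/3 ok · (1,5)P 2/2 ok
Row 2: (2,2)Q 0/4 unhappy · (2,4)P 5/5 ok
Row 3: (3,1)P 2/3 ok · (3,2)P 3/5 ok · (3,3)P 3/5 ok · (3,4)P 2/3 ok
Row 4: (4,1)P 2/2 ok · (4,3)Q 0/3 unhappy
Row 6: (6,2)Q 1/1 ok · (6,3)Q 1/1 ok

(2,2), (4,3)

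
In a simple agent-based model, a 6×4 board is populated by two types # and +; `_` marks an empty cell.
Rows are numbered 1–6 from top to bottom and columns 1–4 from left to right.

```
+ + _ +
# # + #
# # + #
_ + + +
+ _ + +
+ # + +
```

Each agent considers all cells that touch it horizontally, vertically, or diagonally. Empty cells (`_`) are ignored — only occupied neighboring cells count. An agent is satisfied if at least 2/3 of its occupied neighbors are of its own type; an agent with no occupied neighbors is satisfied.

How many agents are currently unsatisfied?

12

Row 1: (1,1)+ 1/3 ✗ · (1,2)+ 2/4 ✗ · (1,4)+ 1/2 ✗
Row 2: (2,1)# 3/5 ✗ · (2,2)# 3/7 ✗ · (2,3)+ 3/7 ✗ · (2,4)# 1/4 ✗
Row 3: (3,1)# 3/4 ✓ · (3,2)# 3/7 ✗ · (3,3)+ 4/8 ✗ · (3,4)# 1/5 ✗
Row 4: (4,2)+ 4/6 ✓ · (4,3)+ 5/7 ✓ · (4,4)+ 4/5 ✓
Row 5: (5,1)+ 2/3 ✓ · (5,3)+ 6/7 ✓ · (5,4)+ 5/5 ✓
Row 6: (6,1)+ 1/2 ✗ · (6,2)# 0/4 ✗ · (6,3)+ 3/4 ✓ · (6,4)+ 3/3 ✓
Unsatisfied: (1,1), (1,2), (1,4), (2,1), (2,2), (2,3), (2,4), (3,2), (3,3), (3,4), (6,1), (6,2) — 12 in total.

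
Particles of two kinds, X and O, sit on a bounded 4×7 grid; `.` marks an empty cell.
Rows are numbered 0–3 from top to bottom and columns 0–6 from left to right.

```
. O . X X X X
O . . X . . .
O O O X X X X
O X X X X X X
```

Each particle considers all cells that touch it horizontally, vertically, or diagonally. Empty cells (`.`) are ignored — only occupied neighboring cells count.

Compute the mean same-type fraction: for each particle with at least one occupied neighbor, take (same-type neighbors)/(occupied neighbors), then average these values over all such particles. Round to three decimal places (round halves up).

0.833

(0,1)O 1/1
(0,3)X 2/2
(0,4)X 3/3
(0,5)X 2/2
(0,6)X 1/1
(1,0)O 3/3
(1,3)X 4/5
(2,0)O 3/4
(2,1)O 4/6
(2,2)O 1/6
(2,3)X 5/6
(2,4)X 6/6
(2,5)X 5/5
(2,6)X 3/3
(3,0)O 2/3
(3,1)X 1/5
(3,2)X 3/5
(3,3)X 4/5
(3,4)X 5/5
(3,5)X 5/5
(3,6)X 3/3
Sum over 21 particles: 1/1 + 2/2 + 3/3 + 2/2 + 1/1 + 3/3 + 4/5 + 3/4 + 4/6 + 1/6 + 5/6 + 6/6 + 5/5 + 3/3 + 2/3 + 1/5 + 3/5 + 4/5 + 5/5 + 5/5 + 3/3 = 1049/60; mean = 1049/60 ÷ 21 = 1049/1260 = 0.832539… → 0.833.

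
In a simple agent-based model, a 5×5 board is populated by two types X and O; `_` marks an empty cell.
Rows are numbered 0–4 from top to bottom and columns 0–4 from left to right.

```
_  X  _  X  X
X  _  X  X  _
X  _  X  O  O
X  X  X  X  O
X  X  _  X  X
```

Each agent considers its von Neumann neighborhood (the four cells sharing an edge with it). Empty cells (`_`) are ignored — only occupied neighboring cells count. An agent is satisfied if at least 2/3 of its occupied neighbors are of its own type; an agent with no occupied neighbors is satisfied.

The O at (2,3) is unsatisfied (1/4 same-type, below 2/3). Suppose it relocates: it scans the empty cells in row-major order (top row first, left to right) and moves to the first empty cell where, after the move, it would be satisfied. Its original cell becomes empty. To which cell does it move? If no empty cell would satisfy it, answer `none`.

none

Vacating (2,3). Empty cells in order:
  (0,0): 0/2 same-type → still unsatisfied.
  (0,2): 0/3 same-type → still unsatisfied.
  (1,1): 0/3 same-type → still unsatisfied.
  (1,4): 1/3 same-type → still unsatisfied.
  (2,1): 0/3 same-type → still unsatisfied.
  (4,2): 0/3 same-type → still unsatisfied.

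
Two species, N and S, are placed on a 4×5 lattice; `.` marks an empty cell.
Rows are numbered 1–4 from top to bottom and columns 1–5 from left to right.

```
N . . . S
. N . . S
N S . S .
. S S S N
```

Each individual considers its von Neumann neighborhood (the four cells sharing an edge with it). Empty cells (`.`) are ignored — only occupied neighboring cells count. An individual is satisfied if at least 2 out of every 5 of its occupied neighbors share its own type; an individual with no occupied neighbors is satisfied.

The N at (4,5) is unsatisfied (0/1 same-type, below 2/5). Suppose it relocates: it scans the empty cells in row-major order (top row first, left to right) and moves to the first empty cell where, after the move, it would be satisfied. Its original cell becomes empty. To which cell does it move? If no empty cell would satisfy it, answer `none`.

Vacating (4,5). Empty cells in order:
  (1,2): 2/2 same-type → satisfied — stop here.

(1,2)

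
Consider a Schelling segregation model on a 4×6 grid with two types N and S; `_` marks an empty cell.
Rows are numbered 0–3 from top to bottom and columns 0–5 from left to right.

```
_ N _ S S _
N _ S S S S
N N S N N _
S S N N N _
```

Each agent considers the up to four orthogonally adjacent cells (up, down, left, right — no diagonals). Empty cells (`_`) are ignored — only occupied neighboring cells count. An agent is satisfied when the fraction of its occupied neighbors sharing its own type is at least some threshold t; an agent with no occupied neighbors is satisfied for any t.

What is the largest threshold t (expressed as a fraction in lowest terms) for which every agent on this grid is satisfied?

1/4

(0,1)N — no occupied neighbors
(0,3)S 2/2
(0,4)S 2/2
(1,0)N 1/1
(1,2)S 2/2
(1,3)S 3/4
(1,4)S 3/4
(1,5)S 1/1
(2,0)N 2/3
(2,1)N 1/3
(2,2)S 1/4
(2,3)N 2/4
(2,4)N 2/3
(3,0)S 1/2
(3,1)S 1/3
(3,2)N 1/3
(3,3)N 3/3
(3,4)N 2/2
The smallest same-type fraction is 1/4 at (2,2), which reduces to 1/4. Any threshold above that leaves this agent unsatisfied.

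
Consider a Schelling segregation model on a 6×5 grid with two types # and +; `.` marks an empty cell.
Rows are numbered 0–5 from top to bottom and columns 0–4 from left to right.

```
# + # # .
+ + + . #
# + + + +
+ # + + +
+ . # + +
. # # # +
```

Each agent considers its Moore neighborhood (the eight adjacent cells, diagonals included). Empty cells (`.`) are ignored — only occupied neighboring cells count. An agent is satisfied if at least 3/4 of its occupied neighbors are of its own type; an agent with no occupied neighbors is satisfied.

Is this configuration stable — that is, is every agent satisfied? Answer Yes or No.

Row 0: (0,0)# 0/3 not · (0,1)+ 3/5 not · (0,2)# 1/4 not · (0,3)# 2/3 not
Row 1: (1,0)+ 3/5 not · (1,1)+ 5/8 not · (1,2)+ 5/7 not · (1,4)# 1/3 not
Row 2: (2,0)# 1/5 not · (2,1)+ 6/8 satisfied · (2,2)+ 6/7 satisfied · (2,3)+ 6/7 satisfied · (2,4)+ 3/4 satisfied
Row 3: (3,0)+ 2/4 not · (3,1)# 2/7 not · (3,2)+ 5/7 not · (3,3)+ 7/8 satisfied · (3,4)+ 5/5 satisfied
Row 4: (4,0)+ 1/3 not · (4,2)# 4/7 not · (4,3)+ 5/8 not · (4,4)+ 4/5 satisfied
Row 5: (5,1)# 2/3 not · (5,2)# 3/4 satisfied · (5,3)# 2/5 not · (5,4)+ 2/3 not
For instance (0,0) has only 0/3 same-type neighbors, below 3/4.

No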